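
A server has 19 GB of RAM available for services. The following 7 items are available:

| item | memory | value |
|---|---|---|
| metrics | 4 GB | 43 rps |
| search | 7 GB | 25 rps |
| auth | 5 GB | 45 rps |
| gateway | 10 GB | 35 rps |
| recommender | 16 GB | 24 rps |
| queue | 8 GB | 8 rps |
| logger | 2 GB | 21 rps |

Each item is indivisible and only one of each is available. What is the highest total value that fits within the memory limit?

Check high-value combinations within 19 GB:
- metrics+search+auth+logger: memory 4+7+5+2=18, value 43+25+45+21=134
- metrics+auth+gateway: memory 4+5+10=19, value 43+45+35=123
- metrics+auth+queue+logger: memory 4+5+8+2=19, value 43+45+8+21=117
- metrics+search+auth: memory 4+7+5=16, value 43+25+45=113
Best: 134 rps.

134 rps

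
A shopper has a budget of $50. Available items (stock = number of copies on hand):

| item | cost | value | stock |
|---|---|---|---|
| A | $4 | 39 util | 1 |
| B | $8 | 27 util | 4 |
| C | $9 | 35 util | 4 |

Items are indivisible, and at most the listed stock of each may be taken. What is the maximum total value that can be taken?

Top feasible selections:
- 1×A + 1×B + 4×C: cost 48, value 206
- 1×A + 2×B + 3×C: cost 47, value 198
- 1×A + 3×B + 2×C: cost 46, value 190
Best: 206 util.

206 util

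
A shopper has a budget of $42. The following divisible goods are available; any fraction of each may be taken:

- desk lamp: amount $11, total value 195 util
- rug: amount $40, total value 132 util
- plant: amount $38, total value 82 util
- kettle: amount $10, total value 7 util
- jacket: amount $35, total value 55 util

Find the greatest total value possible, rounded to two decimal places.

Take in order of value per unit:
- desk lamp (195/11 per unit): all 11 → value 195, running total 195.00
- rug (132/40 per unit): 31 of 40 → value 31×132/40 = 102.3000, running total 297.30
Total 297.30.

297.30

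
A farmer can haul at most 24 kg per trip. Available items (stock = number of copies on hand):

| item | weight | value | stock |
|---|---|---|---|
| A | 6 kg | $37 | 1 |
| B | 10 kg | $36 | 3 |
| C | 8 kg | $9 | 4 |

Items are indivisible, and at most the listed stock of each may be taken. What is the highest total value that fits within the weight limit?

Best selections within weight 24 and stock limits:
- 1×A + 1×B + 1×C: weight 24, value 82
- 1×A + 1×B: weight 16, value 73
- 2×B: weight 20, value 72
Best: $82.

$82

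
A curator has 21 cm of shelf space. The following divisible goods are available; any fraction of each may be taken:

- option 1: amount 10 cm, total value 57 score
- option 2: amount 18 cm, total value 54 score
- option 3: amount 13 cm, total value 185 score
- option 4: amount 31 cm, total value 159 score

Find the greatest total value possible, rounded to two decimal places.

230.60

Take in order of value per unit:
- option 3 (185/13 per unit): all 13 → value 185, running total 185.00
- option 1 (57/10 per unit): 8 of 10 → value 8×57/10 = 45.6000, running total 230.60
Total 230.60.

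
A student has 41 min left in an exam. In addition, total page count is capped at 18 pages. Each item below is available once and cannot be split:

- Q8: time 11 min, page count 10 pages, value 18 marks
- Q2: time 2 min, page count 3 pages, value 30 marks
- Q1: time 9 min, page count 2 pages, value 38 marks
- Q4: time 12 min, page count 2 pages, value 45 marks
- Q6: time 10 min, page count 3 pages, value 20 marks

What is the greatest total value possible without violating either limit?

133 marks

Feasible sets respecting both limits:
- Q2+Q1+Q4+Q6: time 33, page count 10, value 133
- Q8+Q2+Q1+Q4: time 34, page count 17, value 131
- Q2+Q1+Q4: time 23, page count 7, value 113
- Q8+Q2+Q4+Q6: time 35, page count 18, value 113
Best: 133 marks.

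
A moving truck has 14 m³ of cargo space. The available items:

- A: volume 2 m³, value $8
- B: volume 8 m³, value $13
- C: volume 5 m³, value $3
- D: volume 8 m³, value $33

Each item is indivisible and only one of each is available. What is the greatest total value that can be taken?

$41

Check high-value combinations within 14 m³:
- A+D: volume 2+8=10, value 8+33=41
- C+D: volume 5+8=13, value 3+33=36
- D: volume 8, value 33
- A+B: volume 2+8=10, value 8+13=21
Best: $41.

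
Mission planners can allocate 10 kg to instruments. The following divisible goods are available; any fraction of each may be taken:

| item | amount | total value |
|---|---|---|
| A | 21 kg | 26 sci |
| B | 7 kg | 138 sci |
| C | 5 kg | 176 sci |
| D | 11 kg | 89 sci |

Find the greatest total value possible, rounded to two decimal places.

Take in order of value per unit:
- C (176/5 per unit): all 5 → value 176, running total 176.00
- B (138/7 per unit): 5 of 7 → value 5×138/7 = 98.5714, running total 274.57
Total 274.57.

274.57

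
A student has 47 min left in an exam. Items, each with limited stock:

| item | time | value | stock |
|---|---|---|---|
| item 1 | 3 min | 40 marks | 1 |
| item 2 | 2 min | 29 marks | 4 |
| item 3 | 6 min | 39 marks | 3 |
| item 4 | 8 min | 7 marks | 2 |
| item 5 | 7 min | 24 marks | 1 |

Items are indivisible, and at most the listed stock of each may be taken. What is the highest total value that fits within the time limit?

304 marks

Best selections within time 47 and stock limits:
- 1×item 1 + 4×item 2 + 3×item 3 + 1×item 4 + 1×item 5: time 44, value 304
- 1×item 1 + 4×item 2 + 3×item 3 + 1×item 5: time 36, value 297
Best: 304 marks.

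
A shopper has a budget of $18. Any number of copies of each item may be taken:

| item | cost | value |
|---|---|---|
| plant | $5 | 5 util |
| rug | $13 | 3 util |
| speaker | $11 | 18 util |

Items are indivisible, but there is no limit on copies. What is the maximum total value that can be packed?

23 util

Best value-per-unit is speaker at 18/11; filling with it alone gives 1×18 = 18.
Optimal mix: 1×plant + 1×speaker → cost 16, value 23.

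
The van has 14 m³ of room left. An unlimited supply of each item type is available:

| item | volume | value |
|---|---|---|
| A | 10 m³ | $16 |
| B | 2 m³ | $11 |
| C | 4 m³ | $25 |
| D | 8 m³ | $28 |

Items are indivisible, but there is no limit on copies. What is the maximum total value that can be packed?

$86

Best value-per-unit is C at 25/4; filling with it alone gives 3×25 = 75.
Optimal mix: 1×B + 3×C → volume 14, value 86.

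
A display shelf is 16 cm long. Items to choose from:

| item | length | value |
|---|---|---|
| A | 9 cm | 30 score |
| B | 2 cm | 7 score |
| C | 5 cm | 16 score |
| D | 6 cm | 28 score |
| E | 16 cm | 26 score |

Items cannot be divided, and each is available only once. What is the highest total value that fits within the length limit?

Check high-value combinations within 16 cm:
- A+D: length 9+6=15, value 30+28=58
- A+B+C: length 9+2+5=16, value 30+7+16=53
- B+C+D: length 2+5+6=13, value 7+16+28=51
- A+C: length 9+5=14, value 30+16=46
- C+D: length 5+6=11, value 16+28=44
Best: 58 score.

58 score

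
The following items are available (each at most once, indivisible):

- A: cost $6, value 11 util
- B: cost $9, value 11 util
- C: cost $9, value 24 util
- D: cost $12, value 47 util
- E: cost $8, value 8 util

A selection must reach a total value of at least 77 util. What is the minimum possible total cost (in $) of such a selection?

Subsets with value ≥ 77, sorted by total cost:
- A+C+D: cost 27, value 82
- C+D+E: cost 29, value 79
- B+C+D: cost 30, value 82
- A+C+D+E: cost 35, value 90
Minimum cost: 27 $.

27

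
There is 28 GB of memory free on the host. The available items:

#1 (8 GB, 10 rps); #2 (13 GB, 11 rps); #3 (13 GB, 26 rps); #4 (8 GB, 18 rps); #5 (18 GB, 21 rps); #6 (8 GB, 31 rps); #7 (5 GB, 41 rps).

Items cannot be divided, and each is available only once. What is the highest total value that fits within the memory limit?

98 rps

This is a 0/1 knapsack; check combinations near the capacity.
- #3+#6+#7: memory 13+8+5=26, value 26+31+41=98
- #4+#6+#7: memory 8+8+5=21, value 18+31+41=90
- #3+#4+#7: memory 13+8+5=26, value 26+18+41=85
- #2+#6+#7: memory 13+8+5=26, value 11+31+41=83
- #1+#6+#7: memory 8+8+5=21, value 10+31+41=82
Best: 98 rps.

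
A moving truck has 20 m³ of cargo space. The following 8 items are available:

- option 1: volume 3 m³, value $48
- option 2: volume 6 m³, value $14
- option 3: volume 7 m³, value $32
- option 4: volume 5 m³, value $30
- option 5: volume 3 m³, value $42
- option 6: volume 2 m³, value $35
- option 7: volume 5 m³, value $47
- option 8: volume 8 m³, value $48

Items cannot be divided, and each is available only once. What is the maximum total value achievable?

Check high-value combinations within 20 m³:
- option 1+option 3+option 5+option 6+option 7: volume 3+7+3+2+5=20, value 48+32+42+35+47=204
- option 1+option 4+option 5+option 6+option 7: volume 3+5+3+2+5=18, value 48+30+42+35+47=202
- option 1+option 3+option 4+option 5+option 6: volume 3+7+5+3+2=20, value 48+32+30+42+35=187
- option 1+option 2+option 5+option 6+option 7: volume 3+6+3+2+5=19, value 48+14+42+35+47=186
- option 1+option 5+option 7+option 8: volume 3+3+5+8=19, value 48+42+47+48=185
Best: $204.

$204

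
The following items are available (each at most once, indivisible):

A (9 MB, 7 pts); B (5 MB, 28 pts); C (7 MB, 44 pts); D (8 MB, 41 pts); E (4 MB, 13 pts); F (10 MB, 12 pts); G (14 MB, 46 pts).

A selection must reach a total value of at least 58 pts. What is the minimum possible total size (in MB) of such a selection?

12

Subsets with value ≥ 58, sorted by total size:
- B+C: size 12, value 72
- B+D: size 13, value 69
- C+D: size 15, value 85
- B+C+E: size 16, value 85
Minimum size: 12 MB.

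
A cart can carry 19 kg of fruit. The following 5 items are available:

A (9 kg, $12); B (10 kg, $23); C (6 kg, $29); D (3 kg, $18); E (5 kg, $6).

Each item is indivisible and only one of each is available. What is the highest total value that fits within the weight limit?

Check high-value combinations within 19 kg:
- B+C+D: weight 10+6+3=19, value 23+29+18=70
- A+C+D: weight 9+6+3=18, value 12+29+18=59
- C+D+E: weight 6+3+5=14, value 29+18+6=53
- B+C: weight 10+6=16, value 23+29=52
- C+D: weight 6+3=9, value 29+18=47
Best: $70.

$70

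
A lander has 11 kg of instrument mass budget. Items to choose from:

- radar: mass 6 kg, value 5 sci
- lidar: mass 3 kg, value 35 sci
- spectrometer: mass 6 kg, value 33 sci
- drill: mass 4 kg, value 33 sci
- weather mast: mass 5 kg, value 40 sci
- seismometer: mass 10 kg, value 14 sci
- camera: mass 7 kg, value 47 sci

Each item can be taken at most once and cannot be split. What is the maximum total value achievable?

Check high-value combinations within 11 kg:
- lidar+camera: mass 3+7=10, value 35+47=82
- drill+camera: mass 4+7=11, value 33+47=80
- lidar+weather mast: mass 3+5=8, value 35+40=75
- drill+weather mast: mass 4+5=9, value 33+40=73
Best: 82 sci.

82 sci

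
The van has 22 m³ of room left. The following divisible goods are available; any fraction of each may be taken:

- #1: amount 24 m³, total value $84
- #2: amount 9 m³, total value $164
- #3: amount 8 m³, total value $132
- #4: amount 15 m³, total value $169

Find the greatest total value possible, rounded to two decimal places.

Take in order of value per unit:
- #2 (164/9 per unit): all 9 → value 164, running total 164.00
- #3 (132/8 per unit): all 8 → value 132, running total 296.00
- #4 (169/15 per unit): 5 of 15 → value 5×169/15 = 56.3333, running total 352.33
Total 352.33.

352.33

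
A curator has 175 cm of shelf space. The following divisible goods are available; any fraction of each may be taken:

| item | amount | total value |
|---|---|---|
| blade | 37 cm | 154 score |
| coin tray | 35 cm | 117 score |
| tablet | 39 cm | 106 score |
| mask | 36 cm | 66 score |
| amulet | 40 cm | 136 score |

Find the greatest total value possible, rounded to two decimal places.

557.00

Take in order of value per unit:
- blade (154/37 per unit): all 37 → value 154, running total 154.00
- amulet (136/40 per unit): all 40 → value 136, running total 290.00
- coin tray (117/35 per unit): all 35 → value 117, running total 407.00
- tablet (106/39 per unit): all 39 → value 106, running total 513.00
- mask (66/36 per unit): 24 of 36 → value 24×66/36 = 44.0000, running total 557.00
Total 557.00.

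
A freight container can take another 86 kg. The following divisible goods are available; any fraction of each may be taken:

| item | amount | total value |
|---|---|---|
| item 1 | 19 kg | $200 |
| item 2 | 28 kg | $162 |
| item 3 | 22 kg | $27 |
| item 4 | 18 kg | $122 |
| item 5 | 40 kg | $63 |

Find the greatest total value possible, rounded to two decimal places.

Take in order of value per unit:
- item 1 (200/19 per unit): all 19 → value 200, running total 200.00
- item 4 (122/18 per unit): all 18 → value 122, running total 322.00
- item 2 (162/28 per unit): all 28 → value 162, running total 484.00
- item 5 (63/40 per unit): 21 of 40 → value 21×63/40 = 33.0750, running total 517.08
Total 517.08.

517.08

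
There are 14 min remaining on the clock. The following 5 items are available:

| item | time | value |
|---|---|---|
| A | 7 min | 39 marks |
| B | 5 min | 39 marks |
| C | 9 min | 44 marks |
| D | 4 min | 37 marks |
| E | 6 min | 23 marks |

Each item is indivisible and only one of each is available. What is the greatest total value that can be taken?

83 marks

Check high-value combinations within 14 min:
- B+C: time 5+9=14, value 39+44=83
- C+D: time 9+4=13, value 44+37=81
- A+B: time 7+5=12, value 39+39=78
- B+D: time 5+4=9, value 39+37=76
Best: 83 marks.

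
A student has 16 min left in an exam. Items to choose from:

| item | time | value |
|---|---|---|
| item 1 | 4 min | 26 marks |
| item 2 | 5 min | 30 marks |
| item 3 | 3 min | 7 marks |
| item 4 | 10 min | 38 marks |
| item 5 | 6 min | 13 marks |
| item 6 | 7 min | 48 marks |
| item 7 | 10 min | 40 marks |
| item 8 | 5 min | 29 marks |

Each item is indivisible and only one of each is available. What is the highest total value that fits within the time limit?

104 marks

Check high-value combinations within 16 min:
- item 1+item 2+item 6: time 4+5+7=16, value 26+30+48=104
- item 1+item 6+item 8: time 4+7+5=16, value 26+48+29=103
- item 1+item 2+item 8: time 4+5+5=14, value 26+30+29=85
- item 2+item 3+item 6: time 5+3+7=15, value 30+7+48=85
- item 3+item 6+item 8: time 3+7+5=15, value 7+48+29=84
Best: 104 marks.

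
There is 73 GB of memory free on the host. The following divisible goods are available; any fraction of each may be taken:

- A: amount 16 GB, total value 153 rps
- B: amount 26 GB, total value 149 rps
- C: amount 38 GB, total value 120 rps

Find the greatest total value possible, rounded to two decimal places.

Take in order of value per unit:
- A (153/16 per unit): all 16 → value 153, running total 153.00
- B (149/26 per unit): all 26 → value 149, running total 302.00
- C (120/38 per unit): 31 of 38 → value 31×120/38 = 97.8947, running total 399.89
Total 399.89.

399.89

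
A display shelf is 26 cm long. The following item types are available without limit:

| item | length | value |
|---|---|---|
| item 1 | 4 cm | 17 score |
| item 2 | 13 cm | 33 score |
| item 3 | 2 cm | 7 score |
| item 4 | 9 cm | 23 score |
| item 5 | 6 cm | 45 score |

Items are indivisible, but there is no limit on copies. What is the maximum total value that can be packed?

187 score

Best value-per-unit is item 5 at 45/6; filling with it alone gives 4×45 = 180.
Optimal mix: 1×item 3 + 4×item 5 → length 26, value 187.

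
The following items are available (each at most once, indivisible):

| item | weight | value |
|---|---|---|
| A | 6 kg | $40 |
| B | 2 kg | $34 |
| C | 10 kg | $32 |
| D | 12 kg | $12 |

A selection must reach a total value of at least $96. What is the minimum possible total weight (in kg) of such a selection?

18

Subsets with value ≥ 96, sorted by total weight:
- A+B+C: weight 18, value 106
- A+B+C+D: weight 30, value 118
Minimum weight: 18 kg.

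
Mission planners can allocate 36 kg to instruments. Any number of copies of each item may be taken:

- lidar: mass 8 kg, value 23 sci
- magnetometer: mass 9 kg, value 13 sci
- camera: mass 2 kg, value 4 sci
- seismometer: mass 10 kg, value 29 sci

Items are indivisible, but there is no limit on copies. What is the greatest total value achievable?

104 sci

Best value-per-unit is seismometer at 29/10; filling with it alone gives 3×29 = 87.
Optimal mix: 2×lidar + 2×seismometer → mass 36, value 104.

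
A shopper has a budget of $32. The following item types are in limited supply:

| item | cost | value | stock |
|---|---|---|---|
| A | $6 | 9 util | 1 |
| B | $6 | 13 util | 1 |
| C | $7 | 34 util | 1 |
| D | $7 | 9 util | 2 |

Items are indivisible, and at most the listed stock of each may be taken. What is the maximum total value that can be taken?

65 util

Top feasible selections:
- 1×A + 1×B + 1×C + 1×D: cost 26, value 65
- 1×B + 1×C + 2×D: cost 27, value 65
- 1×A + 1×C + 2×D: cost 27, value 61
- 1×A + 1×B + 1×C: cost 19, value 56
Best: 65 util.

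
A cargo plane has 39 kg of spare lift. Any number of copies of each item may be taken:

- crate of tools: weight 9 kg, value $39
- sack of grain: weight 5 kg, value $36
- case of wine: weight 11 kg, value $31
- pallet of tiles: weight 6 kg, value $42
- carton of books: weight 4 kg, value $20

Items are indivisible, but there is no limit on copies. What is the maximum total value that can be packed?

Best value-per-unit is sack of grain at 36/5; filling with it alone gives 7×36 = 252.
Optimal mix: 3×sack of grain + 4×pallet of tiles → weight 39, value 276.

$276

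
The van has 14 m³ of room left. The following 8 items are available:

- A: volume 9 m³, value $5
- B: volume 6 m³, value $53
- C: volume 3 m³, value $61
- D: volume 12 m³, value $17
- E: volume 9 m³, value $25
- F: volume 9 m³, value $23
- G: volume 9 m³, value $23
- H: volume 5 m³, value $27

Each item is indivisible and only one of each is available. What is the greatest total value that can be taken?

Check high-value combinations within 14 m³:
- B+C+H: volume 6+3+5=14, value 53+61+27=141
- B+C: volume 6+3=9, value 53+61=114
- C+H: volume 3+5=8, value 61+27=88
- C+E: volume 3+9=12, value 61+25=86
Best: $141.

$141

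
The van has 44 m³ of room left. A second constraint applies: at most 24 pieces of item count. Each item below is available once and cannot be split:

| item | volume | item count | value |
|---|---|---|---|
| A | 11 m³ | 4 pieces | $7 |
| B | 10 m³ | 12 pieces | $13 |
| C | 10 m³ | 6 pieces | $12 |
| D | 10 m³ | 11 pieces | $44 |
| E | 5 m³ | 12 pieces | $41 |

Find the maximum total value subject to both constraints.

Feasible sets respecting both limits:
- D+E: volume 15, item count 23, value 85
- A+C+D: volume 31, item count 21, value 63
- A+C+E: volume 26, item count 22, value 60
Best: $85.

$85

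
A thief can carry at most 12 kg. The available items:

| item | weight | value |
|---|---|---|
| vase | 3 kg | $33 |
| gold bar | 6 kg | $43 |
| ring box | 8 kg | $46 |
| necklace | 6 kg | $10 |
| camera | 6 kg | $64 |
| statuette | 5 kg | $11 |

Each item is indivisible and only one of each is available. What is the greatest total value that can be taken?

$107

Check high-value combinations within 12 kg:
- gold bar+camera: weight 6+6=12, value 43+64=107
- vase+camera: weight 3+6=9, value 33+64=97
- vase+ring box: weight 3+8=11, value 33+46=79
- vase+gold bar: weight 3+6=9, value 33+43=76
Best: $107.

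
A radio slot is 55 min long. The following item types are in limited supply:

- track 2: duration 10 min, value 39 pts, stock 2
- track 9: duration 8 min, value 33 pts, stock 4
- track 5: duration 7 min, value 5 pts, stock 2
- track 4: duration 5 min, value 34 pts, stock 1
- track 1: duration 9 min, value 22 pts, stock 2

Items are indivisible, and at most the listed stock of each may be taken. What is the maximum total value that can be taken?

211 pts

Best selections within duration 55 and stock limits:
- 2×track 2 + 3×track 9 + 1×track 4: duration 49, value 211
- 2×track 2 + 4×track 9: duration 52, value 210
Best: 211 pts.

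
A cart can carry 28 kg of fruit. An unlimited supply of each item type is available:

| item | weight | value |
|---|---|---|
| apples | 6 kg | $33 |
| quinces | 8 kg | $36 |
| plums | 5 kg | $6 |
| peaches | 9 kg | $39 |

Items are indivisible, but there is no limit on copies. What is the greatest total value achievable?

$138

Best value-per-unit is apples at 33/6; filling with it alone gives 4×33 = 132.
Optimal mix: 3×apples + 1×peaches → weight 27, value 138.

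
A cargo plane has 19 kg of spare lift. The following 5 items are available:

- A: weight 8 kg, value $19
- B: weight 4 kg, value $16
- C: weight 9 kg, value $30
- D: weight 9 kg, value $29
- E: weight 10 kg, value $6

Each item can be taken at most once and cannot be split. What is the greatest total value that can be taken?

This is a 0/1 knapsack; check combinations near the capacity.
- C+D: weight 9+9=18, value 30+29=59
- A+C: weight 8+9=17, value 19+30=49
- A+D: weight 8+9=17, value 19+29=48
- B+C: weight 4+9=13, value 16+30=46
- B+D: weight 4+9=13, value 16+29=45
Best: $59.

$59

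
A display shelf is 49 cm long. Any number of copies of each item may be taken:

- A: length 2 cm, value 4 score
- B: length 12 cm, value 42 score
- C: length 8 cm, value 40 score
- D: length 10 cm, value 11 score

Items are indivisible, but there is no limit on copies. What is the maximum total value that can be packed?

Best value-per-unit is C at 40/8, and filling with it alone uses length 6×8=48. No mix of the others beats 6×40 = 240.

240 score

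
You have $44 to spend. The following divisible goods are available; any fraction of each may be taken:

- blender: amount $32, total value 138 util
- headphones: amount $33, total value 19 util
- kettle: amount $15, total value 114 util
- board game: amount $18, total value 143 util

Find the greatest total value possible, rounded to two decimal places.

Take in order of value per unit:
- board game (143/18 per unit): all 18 → value 143, running total 143.00
- kettle (114/15 per unit): all 15 → value 114, running total 257.00
- blender (138/32 per unit): 11 of 32 → value 11×138/32 = 47.4375, running total 304.44
Total 304.44.

304.44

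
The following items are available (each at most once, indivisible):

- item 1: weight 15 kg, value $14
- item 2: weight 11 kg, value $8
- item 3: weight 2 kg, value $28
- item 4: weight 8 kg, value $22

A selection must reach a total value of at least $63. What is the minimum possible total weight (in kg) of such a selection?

25

Subsets with value ≥ 63, sorted by total weight:
- item 1+item 3+item 4: weight 25, value 64
- item 1+item 2+item 3+item 4: weight 36, value 72
Minimum weight: 25 kg.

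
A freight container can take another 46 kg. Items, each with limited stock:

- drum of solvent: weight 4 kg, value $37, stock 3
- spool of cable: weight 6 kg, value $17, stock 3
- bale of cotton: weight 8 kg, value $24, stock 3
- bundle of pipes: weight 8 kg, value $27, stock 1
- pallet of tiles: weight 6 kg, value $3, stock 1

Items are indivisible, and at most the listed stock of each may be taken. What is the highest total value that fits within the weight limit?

$213

Best selections within weight 46 and stock limits:
- 3×drum of solvent + 3×spool of cable + 1×bale of cotton + 1×bundle of pipes: weight 46, value 213
- 3×drum of solvent + 3×bale of cotton + 1×bundle of pipes: weight 44, value 210
- 3×drum of solvent + 3×spool of cable + 2×bale of cotton: weight 46, value 210
Best: $213.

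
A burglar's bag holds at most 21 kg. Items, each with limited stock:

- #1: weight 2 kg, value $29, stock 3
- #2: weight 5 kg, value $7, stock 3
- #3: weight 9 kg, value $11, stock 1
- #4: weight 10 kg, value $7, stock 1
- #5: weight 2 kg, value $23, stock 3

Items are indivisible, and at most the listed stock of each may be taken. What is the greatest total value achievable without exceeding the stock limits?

$167

Top feasible selections:
- 3×#1 + 1×#3 + 3×#5: weight 21, value 167
- 3×#1 + 1×#2 + 3×#5: weight 17, value 163
- 3×#1 + 3×#5: weight 12, value 156
Best: $167.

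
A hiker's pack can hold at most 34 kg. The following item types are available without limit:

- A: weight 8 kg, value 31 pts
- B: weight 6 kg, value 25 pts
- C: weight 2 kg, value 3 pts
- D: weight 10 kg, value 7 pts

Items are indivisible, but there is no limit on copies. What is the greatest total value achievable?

Best value-per-unit is B at 25/6; filling with it alone gives 5×25 = 125.
Optimal mix: 2×A + 3×B → weight 34, value 137.

137 pts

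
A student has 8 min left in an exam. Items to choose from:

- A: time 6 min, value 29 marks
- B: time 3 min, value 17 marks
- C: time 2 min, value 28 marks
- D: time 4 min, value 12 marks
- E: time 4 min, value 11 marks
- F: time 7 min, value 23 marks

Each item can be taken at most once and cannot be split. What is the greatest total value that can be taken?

Check high-value combinations within 8 min:
- A+C: time 6+2=8, value 29+28=57
- B+C: time 3+2=5, value 17+28=45
- C+D: time 2+4=6, value 28+12=40
- C+E: time 2+4=6, value 28+11=39
- A: time 6, value 29
Best: 57 marks.

57 marks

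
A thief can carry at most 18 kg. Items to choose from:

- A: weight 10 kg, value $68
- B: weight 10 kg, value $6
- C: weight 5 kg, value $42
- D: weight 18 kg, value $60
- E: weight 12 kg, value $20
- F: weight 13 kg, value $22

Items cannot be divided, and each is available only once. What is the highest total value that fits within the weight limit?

This is a 0/1 knapsack; check combinations near the capacity.
- A+C: weight 10+5=15, value 68+42=110
- A: weight 10, value 68
- C+F: weight 5+13=18, value 42+22=64
- C+E: weight 5+12=17, value 42+20=62
Best: $110.

$110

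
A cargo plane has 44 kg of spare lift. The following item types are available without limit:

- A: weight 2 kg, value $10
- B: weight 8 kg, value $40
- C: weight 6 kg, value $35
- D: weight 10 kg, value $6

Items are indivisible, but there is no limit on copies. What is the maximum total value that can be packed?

Best value-per-unit is C at 35/6; filling with it alone gives 7×35 = 245.
Optimal mix: 1×A + 7×C → weight 44, value 255.

$255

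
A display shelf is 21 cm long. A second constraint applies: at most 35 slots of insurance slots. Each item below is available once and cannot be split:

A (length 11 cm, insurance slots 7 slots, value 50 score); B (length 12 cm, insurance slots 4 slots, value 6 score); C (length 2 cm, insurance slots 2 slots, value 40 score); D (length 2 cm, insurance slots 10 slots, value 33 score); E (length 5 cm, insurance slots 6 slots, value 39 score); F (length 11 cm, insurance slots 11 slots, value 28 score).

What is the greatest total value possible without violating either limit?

162 score

Feasible sets respecting both limits:
- A+C+D+E: length 20, insurance slots 25, value 162
- C+D+E+F: length 20, insurance slots 29, value 140
- A+C+E: length 18, insurance slots 15, value 129
Best: 162 score.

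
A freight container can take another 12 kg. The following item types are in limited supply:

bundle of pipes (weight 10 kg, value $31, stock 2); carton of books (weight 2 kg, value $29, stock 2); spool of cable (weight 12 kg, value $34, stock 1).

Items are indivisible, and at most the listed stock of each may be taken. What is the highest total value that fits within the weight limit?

Best selections within weight 12 and stock limits:
- 1×bundle of pipes + 1×carton of books: weight 12, value 60
- 2×carton of books: weight 4, value 58
Best: $60.

$60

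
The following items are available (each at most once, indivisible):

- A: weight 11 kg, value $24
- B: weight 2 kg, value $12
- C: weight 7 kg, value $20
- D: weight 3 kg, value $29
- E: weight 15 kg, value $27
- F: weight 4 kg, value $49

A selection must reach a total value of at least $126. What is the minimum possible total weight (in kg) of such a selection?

Subsets with value ≥ 126, sorted by total weight:
- A+B+C+D+F: weight 27, value 134
- B+C+D+E+F: weight 31, value 137
Minimum weight: 27 kg.

27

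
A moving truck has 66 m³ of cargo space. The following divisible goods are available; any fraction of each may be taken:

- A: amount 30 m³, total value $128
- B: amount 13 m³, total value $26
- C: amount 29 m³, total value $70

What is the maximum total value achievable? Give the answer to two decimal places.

Take in order of value per unit:
- A (128/30 per unit): all 30 → value 128, running total 128.00
- C (70/29 per unit): all 29 → value 70, running total 198.00
- B (26/13 per unit): 7 of 13 → value 7×26/13 = 14.0000, running total 212.00
Total 212.00.

212.00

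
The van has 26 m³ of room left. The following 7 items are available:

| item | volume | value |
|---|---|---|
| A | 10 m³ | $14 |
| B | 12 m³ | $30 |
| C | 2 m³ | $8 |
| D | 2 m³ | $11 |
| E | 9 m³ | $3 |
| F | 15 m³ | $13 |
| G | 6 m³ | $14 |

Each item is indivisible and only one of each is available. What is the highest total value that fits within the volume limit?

This is a 0/1 knapsack; check combinations near the capacity.
- B+C+D+G: volume 12+2+2+6=22, value 30+8+11+14=63
- A+B+C+D: volume 10+12+2+2=26, value 14+30+8+11=63
- B+D+G: volume 12+2+6=20, value 30+11+14=55
- A+B+D: volume 10+12+2=24, value 14+30+11=55
- B+C+G: volume 12+2+6=20, value 30+8+14=52
Best: $63.

$63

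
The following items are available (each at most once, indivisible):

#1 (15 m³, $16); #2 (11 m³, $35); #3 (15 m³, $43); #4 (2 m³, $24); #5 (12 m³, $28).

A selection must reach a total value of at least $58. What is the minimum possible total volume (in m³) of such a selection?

Subsets with value ≥ 58, sorted by total volume:
- #2+#4: volume 13, value 59
- #3+#4: volume 17, value 67
- #2+#5: volume 23, value 63
Minimum volume: 13 m³.

13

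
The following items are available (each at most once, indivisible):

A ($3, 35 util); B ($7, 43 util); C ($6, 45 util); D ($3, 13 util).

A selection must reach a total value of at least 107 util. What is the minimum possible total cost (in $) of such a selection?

Subsets with value ≥ 107, sorted by total cost:
- A+B+C: cost 16, value 123
- A+B+C+D: cost 19, value 136
Minimum cost: 16 $.

16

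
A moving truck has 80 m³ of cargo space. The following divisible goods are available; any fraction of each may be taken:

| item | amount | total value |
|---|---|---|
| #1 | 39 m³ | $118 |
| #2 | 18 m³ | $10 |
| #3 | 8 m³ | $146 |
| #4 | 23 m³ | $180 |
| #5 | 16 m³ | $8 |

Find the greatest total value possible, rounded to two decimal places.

Take in order of value per unit:
- #3 (146/8 per unit): all 8 → value 146, running total 146.00
- #4 (180/23 per unit): all 23 → value 180, running total 326.00
- #1 (118/39 per unit): all 39 → value 118, running total 444.00
- #2 (10/18 per unit): 10 of 18 → value 10×10/18 = 5.5556, running total 449.56
Total 449.56.

449.56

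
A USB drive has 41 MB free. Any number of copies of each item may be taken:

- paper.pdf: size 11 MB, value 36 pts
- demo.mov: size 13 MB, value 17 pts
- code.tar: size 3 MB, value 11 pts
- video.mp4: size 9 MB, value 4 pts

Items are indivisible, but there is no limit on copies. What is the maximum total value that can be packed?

Best value-per-unit is code.tar at 11/3; filling with it alone gives 13×11 = 143.
Optimal mix: 1×paper.pdf + 10×code.tar → size 41, value 146.

146 pts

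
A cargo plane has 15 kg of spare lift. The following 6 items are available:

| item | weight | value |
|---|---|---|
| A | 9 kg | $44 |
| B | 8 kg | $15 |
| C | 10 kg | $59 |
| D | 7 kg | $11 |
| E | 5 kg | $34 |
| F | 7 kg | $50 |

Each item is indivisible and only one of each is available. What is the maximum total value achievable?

Check high-value combinations within 15 kg:
- C+E: weight 10+5=15, value 59+34=93
- E+F: weight 5+7=12, value 34+50=84
- A+E: weight 9+5=14, value 44+34=78
- B+F: weight 8+7=15, value 15+50=65
- D+F: weight 7+7=14, value 11+50=61
Best: $93.

$93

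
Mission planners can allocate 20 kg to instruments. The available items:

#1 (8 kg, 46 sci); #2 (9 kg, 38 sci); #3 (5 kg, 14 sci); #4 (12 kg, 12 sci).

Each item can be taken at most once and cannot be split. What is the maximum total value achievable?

84 sci

Check high-value combinations within 20 kg:
- #1+#2: mass 8+9=17, value 46+38=84
- #1+#3: mass 8+5=13, value 46+14=60
- #1+#4: mass 8+12=20, value 46+12=58
Best: 84 sci.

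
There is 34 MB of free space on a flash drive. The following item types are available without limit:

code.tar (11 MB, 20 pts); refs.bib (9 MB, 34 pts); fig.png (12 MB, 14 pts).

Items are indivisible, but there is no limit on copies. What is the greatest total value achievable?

Best value-per-unit is refs.bib at 34/9, and filling with it alone uses size 3×9=27. No mix of the others beats 3×34 = 102.

102 pts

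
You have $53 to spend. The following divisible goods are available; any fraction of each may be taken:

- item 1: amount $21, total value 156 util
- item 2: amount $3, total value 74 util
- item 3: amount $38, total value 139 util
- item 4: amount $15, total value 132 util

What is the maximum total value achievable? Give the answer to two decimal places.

413.21

Take in order of value per unit:
- item 2 (74/3 per unit): all 3 → value 74, running total 74.00
- item 4 (132/15 per unit): all 15 → value 132, running total 206.00
- item 1 (156/21 per unit): all 21 → value 156, running total 362.00
- item 3 (139/38 per unit): 14 of 38 → value 14×139/38 = 51.2105, running total 413.21
Total 413.21.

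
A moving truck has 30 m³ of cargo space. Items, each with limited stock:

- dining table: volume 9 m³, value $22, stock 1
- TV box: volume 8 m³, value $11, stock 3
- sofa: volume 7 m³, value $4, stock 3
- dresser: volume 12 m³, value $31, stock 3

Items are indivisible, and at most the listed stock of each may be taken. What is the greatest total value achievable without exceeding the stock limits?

$64

Best selections within volume 30 and stock limits:
- 1×dining table + 1×TV box + 1×dresser: volume 29, value 64
- 2×dresser: volume 24, value 62
- 1×dining table + 1×sofa + 1×dresser: volume 28, value 57
Best: $64.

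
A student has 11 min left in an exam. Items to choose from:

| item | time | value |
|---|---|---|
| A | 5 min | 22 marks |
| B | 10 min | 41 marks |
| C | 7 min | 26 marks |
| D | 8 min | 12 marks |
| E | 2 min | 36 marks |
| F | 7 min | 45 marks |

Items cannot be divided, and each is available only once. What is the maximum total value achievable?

81 marks

Check high-value combinations within 11 min:
- E+F: time 2+7=9, value 36+45=81
- C+E: time 7+2=9, value 26+36=62
- A+E: time 5+2=7, value 22+36=58
- D+E: time 8+2=10, value 12+36=48
- F: time 7, value 45
Best: 81 marks.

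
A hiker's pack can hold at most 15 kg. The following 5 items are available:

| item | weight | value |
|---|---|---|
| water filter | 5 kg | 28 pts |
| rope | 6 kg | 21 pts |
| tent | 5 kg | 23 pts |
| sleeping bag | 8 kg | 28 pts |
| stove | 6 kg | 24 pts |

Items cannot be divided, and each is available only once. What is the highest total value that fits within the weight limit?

This is a 0/1 knapsack; check combinations near the capacity.
- water filter+sleeping bag: weight 5+8=13, value 28+28=56
- water filter+stove: weight 5+6=11, value 28+24=52
- sleeping bag+stove: weight 8+6=14, value 28+24=52
- water filter+tent: weight 5+5=10, value 28+23=51
- tent+sleeping bag: weight 5+8=13, value 23+28=51
Best: 56 pts.

56 pts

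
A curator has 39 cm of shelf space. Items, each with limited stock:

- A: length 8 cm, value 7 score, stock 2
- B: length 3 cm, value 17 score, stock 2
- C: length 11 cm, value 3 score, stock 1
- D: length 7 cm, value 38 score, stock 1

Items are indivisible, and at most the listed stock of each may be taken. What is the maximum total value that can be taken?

Best selections within length 39 and stock limits:
- 2×A + 2×B + 1×D: length 29, value 86
- 1×A + 2×B + 1×C + 1×D: length 32, value 82
- 1×A + 2×B + 1×D: length 21, value 79
- 2×B + 1×C + 1×D: length 24, value 75
Best: 86 score.

86 score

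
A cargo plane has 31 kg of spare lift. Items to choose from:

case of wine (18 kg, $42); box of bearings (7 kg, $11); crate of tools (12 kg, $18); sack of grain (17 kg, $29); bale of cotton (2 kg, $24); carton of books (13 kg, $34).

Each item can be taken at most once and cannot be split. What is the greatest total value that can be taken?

$77

Check high-value combinations within 31 kg:
- case of wine+box of bearings+bale of cotton: weight 18+7+2=27, value 42+11+24=77
- crate of tools+bale of cotton+carton of books: weight 12+2+13=27, value 18+24+34=76
- case of wine+carton of books: weight 18+13=31, value 42+34=76
- crate of tools+sack of grain+bale of cotton: weight 12+17+2=31, value 18+29+24=71
- box of bearings+bale of cotton+carton of books: weight 7+2+13=22, value 11+24+34=69
Best: $77.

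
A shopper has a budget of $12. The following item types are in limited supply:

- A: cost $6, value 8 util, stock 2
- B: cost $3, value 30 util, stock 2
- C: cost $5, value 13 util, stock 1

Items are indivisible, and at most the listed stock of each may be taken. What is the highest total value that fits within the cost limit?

73 util

Top feasible selections:
- 2×B + 1×C: cost 11, value 73
- 1×A + 2×B: cost 12, value 68
- 2×B: cost 6, value 60
- 1×B + 1×C: cost 8, value 43
Best: 73 util.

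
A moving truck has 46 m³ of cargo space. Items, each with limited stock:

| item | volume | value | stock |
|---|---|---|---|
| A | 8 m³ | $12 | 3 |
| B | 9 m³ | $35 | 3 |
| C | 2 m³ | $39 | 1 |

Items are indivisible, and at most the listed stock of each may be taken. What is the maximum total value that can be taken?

Top feasible selections:
- 2×A + 3×B + 1×C: volume 45, value 168
- 1×A + 3×B + 1×C: volume 37, value 156
Best: $168.

$168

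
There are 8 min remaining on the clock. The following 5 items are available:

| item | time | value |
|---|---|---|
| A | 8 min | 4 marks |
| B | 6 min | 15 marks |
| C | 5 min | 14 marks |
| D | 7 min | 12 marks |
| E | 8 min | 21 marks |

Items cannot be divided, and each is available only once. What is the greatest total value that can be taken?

21 marks

Check high-value combinations within 8 min:
- E: time 8, value 21
- B: time 6, value 15
- C: time 5, value 14
- D: time 7, value 12
- A: time 8, value 4
Best: 21 marks.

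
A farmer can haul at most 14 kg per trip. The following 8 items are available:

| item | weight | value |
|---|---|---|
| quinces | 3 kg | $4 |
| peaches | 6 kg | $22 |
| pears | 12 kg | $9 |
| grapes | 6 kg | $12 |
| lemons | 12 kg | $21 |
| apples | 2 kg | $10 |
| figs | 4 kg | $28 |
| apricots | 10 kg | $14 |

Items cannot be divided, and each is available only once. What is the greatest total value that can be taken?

Check high-value combinations within 14 kg:
- peaches+apples+figs: weight 6+2+4=12, value 22+10+28=60
- quinces+peaches+figs: weight 3+6+4=13, value 4+22+28=54
- peaches+figs: weight 6+4=10, value 22+28=50
- grapes+apples+figs: weight 6+2+4=12, value 12+10+28=50
Best: $60.

$60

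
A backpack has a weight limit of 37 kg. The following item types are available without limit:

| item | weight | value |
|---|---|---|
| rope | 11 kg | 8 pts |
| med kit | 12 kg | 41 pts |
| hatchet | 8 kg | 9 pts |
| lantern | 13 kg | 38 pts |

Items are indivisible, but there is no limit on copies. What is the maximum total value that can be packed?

123 pts

Best value-per-unit is med kit at 41/12, and filling with it alone uses weight 3×12=36. No mix of the others beats 3×41 = 123.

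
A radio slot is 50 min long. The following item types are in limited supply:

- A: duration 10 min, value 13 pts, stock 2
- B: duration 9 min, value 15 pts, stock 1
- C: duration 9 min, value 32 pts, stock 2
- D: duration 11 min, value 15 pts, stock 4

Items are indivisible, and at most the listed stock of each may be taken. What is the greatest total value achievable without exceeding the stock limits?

Best selections within duration 50 and stock limits:
- 1×B + 2×C + 2×D: duration 49, value 109
- 1×A + 1×B + 2×C + 1×D: duration 48, value 107
- 1×A + 2×C + 2×D: duration 50, value 107
- 2×A + 1×B + 2×C: duration 47, value 105
Best: 109 pts.

109 pts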